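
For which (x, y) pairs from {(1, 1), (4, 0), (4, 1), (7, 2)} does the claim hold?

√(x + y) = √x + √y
(4, 0)

Testing each pair:
(1, 1): LHS = √(2) ≈ 1.414, RHS = 2 → fails
(4, 0): LHS = 2, RHS = 2 → holds
(4, 1): LHS = √(5) ≈ 2.236, RHS = 3 → fails
(7, 2): LHS = 3, RHS = √(2) + √(7) ≈ 4.06 → fails

1 of 4 pairs satisfies the claim.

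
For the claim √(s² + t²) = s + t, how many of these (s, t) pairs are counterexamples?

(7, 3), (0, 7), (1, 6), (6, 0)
Testing each pair:
(7, 3): LHS = √(58) ≈ 7.616, RHS = 10 → counterexample
(0, 7): LHS = 7, RHS = 7 → satisfies claim
(1, 6): LHS = √(37) ≈ 6.083, RHS = 7 → counterexample
(6, 0): LHS = 6, RHS = 6 → satisfies claim

That makes 2 counterexamples.

Answer: 2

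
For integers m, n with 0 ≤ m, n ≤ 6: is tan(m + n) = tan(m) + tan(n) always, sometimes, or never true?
It holds at (m, n) = (5, 0) (both sides equal tan(5) ≈ -3.381), but fails at (m, n) = (5, 6) (LHS = tan(11) ≈ -226, RHS = tan(5) + tan(6) ≈ -3.672).

Answer: Sometimes true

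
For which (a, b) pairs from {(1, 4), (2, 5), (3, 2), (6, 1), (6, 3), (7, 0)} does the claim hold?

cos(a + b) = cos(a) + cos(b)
None

Testing each pair:
(1, 4): LHS = cos(5) ≈ 0.2837, RHS = cos(4) + cos(1) ≈ -0.1133 → fails
(2, 5): LHS = cos(7) ≈ 0.7539, RHS = cos(2) + cos(5) ≈ -0.1325 → fails
(3, 2): LHS = cos(5) ≈ 0.2837, RHS = cos(3) + cos(2) ≈ -1.406 → fails
(6, 1): LHS = cos(7) ≈ 0.7539, RHS = cos(1) + cos(6) ≈ 1.5 → fails
(6, 3): LHS = cos(9) ≈ -0.9111, RHS = cos(3) + cos(6) ≈ -0.02982 → fails
(7, 0): LHS = cos(7) ≈ 0.7539, RHS = cos(7) + 1 ≈ 1.754 → fails

No pair satisfies the claim.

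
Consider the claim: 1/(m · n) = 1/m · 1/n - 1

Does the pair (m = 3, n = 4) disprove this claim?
Yes

Substituting m = 3, n = 4:
LHS = 1/(3 · 4) = 1/12
RHS = 1/3 · 1/4 - 1 = -11/12

Since LHS ≠ RHS, this pair disproves the claim.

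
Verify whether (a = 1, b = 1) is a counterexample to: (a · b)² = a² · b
Substituting a = 1, b = 1:
LHS = (1 · 1)² = 1
RHS = 1² · 1 = 1

The sides agree, so this pair does not disprove the claim.

Answer: No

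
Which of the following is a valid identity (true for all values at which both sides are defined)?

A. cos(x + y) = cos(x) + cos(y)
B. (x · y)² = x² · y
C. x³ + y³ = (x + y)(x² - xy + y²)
C

A: fails at (5, 8) — LHS = cos(13) ≈ 0.9074, RHS = cos(8) + cos(5) ≈ 0.1382.
B: fails at (3, 7) — LHS = 441, RHS = 63.
C: holds — e.g. at (5, 8), both sides equal 637.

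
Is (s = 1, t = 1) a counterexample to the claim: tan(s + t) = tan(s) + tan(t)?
Yes

Substituting s = 1, t = 1:
LHS = tan(1 + 1) = tan(2) ≈ -2.185
RHS = tan(1) + tan(1) = 2·tan(1) ≈ 3.115

Since LHS ≠ RHS, this pair disproves the claim.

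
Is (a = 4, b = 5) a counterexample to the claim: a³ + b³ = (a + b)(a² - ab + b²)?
No

Substituting a = 4, b = 5:
LHS = 4³ + 5³ = 189
RHS = (4 + 5)(4² - 4·5 + 5²) = 189

The sides agree, so this pair does not disprove the claim.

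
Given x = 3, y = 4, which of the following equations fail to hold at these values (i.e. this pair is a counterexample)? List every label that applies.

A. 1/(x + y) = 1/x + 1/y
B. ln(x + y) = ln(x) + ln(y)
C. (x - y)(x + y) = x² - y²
A, B

Evaluating each claim at the given values:
A. LHS = 1/7, RHS = 7/12 → fails here (LHS ≠ RHS)
B. LHS = ln(7) ≈ 1.946, RHS = ln(3) + ln(4) ≈ 2.485 → fails here (LHS ≠ RHS)
C. LHS = -7, RHS = -7 → holds here (LHS = RHS)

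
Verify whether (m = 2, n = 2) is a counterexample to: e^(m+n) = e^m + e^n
Substituting m = 2, n = 2:
LHS = e^(2+2) = e^4 ≈ 54.6
RHS = e^2 + e^2 = 2·e^2 ≈ 14.78

Since LHS ≠ RHS, this pair disproves the claim.

Answer: Yes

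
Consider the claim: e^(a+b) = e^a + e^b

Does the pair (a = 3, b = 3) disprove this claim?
Substituting a = 3, b = 3:
LHS = e^(3+3) = e^6 ≈ 403.4
RHS = e^3 + e^3 = 2·e^3 ≈ 40.17

Since LHS ≠ RHS, this pair disproves the claim.

Answer: Yes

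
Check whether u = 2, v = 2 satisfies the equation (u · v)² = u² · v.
Substituting u = 2, v = 2:

LHS = (2 · 2)² = 16
RHS = 2² · 2 = 8

LHS ≠ RHS, so the equation does not hold at this point.

Answer: Fails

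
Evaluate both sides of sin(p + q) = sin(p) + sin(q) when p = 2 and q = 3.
LHS = sin(2 + 3) = sin(5) ≈ -0.9589
RHS = sin(2) + sin(3) ≈ 1.05

LHS ≠ RHS (they differ by about 2.009), so the equation does not hold here.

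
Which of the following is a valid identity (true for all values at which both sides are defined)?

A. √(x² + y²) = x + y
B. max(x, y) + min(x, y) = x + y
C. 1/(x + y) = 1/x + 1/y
B

A: fails at (4, 4) — LHS = 4·√(2) ≈ 5.657, RHS = 8.
B: holds — e.g. at (3, 5), both sides equal 8.
C: fails at (1, 3) — LHS = 1/4, RHS = 4/3.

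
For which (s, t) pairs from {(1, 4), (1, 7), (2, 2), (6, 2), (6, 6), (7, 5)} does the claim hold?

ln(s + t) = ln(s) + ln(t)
(2, 2)

Testing each pair:
(1, 4): LHS = ln(5) ≈ 1.609, RHS = ln(4) ≈ 1.386 → fails
(1, 7): LHS = ln(8) ≈ 2.079, RHS = ln(7) ≈ 1.946 → fails
(2, 2): LHS = ln(4) ≈ 1.386, RHS = 2·ln(2) ≈ 1.386 → holds
(6, 2): LHS = ln(8) ≈ 2.079, RHS = ln(2) + ln(6) ≈ 2.485 → fails
(6, 6): LHS = ln(12) ≈ 2.485, RHS = 2·ln(6) ≈ 3.584 → fails
(7, 5): LHS = ln(12) ≈ 2.485, RHS = ln(5) + ln(7) ≈ 3.555 → fails

1 of 6 pairs satisfies the claim.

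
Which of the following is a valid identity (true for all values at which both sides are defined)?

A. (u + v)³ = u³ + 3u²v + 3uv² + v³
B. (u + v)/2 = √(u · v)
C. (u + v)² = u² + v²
A: holds — e.g. at (2, 2), both sides equal 64.
B: fails at (3, 5) — LHS = 4, RHS = √(15) ≈ 3.873.
C: fails at (3, 3) — LHS = 36, RHS = 18.

Answer: A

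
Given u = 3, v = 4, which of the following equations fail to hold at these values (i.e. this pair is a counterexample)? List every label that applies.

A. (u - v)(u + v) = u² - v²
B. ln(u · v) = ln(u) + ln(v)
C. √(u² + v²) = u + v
Evaluating each claim at the given values:
A. LHS = -7, RHS = -7 → holds here (LHS = RHS)
B. LHS = ln(12) ≈ 2.485, RHS = ln(3) + ln(4) ≈ 2.485 → holds here (LHS = RHS)
C. LHS = 5, RHS = 7 → fails here (LHS ≠ RHS)

Answer: C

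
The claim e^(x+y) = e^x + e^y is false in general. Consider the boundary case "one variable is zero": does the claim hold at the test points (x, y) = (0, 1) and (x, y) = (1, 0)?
At (0, 1): LHS = e ≈ 2.718 ≠ RHS = 1 + e ≈ 3.718
At (1, 0): LHS = e ≈ 2.718 ≠ RHS = 1 + e ≈ 3.718

Answer: No, fails at both test points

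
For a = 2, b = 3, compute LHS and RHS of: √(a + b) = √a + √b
LHS = √(2 + 3) = √(5) ≈ 2.236
RHS = √2 + √3 = √(2) + √(3) ≈ 3.146

LHS ≠ RHS (they differ by about 0.9102), so the equation does not hold here.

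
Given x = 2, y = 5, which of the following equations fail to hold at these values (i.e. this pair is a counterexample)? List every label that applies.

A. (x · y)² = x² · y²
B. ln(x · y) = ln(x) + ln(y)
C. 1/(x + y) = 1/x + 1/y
C

Evaluating each claim at the given values:
A. LHS = 100, RHS = 100 → holds here (LHS = RHS)
B. LHS = ln(10) ≈ 2.303, RHS = ln(2) + ln(5) ≈ 2.303 → holds here (LHS = RHS)
C. LHS = 1/7, RHS = 7/10 → fails here (LHS ≠ RHS)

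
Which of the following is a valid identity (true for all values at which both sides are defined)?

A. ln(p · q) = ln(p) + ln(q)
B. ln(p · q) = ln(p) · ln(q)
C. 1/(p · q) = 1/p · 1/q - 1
A

A: holds — e.g. at (4, 5), both sides equal ln(20) ≈ 2.996.
B: fails at (2, 5) — LHS = ln(10) ≈ 2.303, RHS = ln(2)·ln(5) ≈ 1.116.
C: fails at (6, 7) — LHS = 1/42, RHS = -41/42.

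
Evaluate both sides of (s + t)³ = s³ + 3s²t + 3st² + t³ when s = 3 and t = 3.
LHS = (3 + 3)³ = 216
RHS = 3³ + 3·3²·3 + 3·3·3² + 3³ = 216

LHS = RHS: the two sides agree.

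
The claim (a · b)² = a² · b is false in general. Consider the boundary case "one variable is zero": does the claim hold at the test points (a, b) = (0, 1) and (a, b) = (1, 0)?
At (0, 1): LHS = 0, RHS = 0 → equal
At (1, 0): LHS = 0, RHS = 0 → equal

So the claim does hold at both of these boundary points, even though it is not an identity.

Answer: Yes, holds at both test points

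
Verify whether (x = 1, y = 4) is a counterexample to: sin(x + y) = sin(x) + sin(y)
Yes

Substituting x = 1, y = 4:
LHS = sin(1 + 4) = sin(5) ≈ -0.9589
RHS = sin(1) + sin(4) ≈ 0.08467

Since LHS ≠ RHS, this pair disproves the claim.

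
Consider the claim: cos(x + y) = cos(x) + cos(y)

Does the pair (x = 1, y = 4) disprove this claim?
Substituting x = 1, y = 4:
LHS = cos(1 + 4) = cos(5) ≈ 0.2837
RHS = cos(1) + cos(4) ≈ -0.1133

Since LHS ≠ RHS, this pair disproves the claim.

Answer: Yes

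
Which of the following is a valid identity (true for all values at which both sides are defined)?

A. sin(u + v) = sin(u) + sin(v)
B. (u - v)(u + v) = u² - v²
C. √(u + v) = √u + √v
A: fails at (2, 4) — LHS = sin(6) ≈ -0.2794, RHS = sin(4) + sin(2) ≈ 0.1525.
B: holds — e.g. at (6, 7), both sides equal -13.
C: fails at (2, 2) — LHS = 2, RHS = 2·√(2) ≈ 2.828.

Answer: B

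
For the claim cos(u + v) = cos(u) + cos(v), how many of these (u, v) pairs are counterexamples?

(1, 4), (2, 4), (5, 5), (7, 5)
Testing each pair:
(1, 4): LHS = cos(5) ≈ 0.2837, RHS = cos(4) + cos(1) ≈ -0.1133 → counterexample
(2, 4): LHS = cos(6) ≈ 0.9602, RHS = cos(4) + cos(2) ≈ -1.07 → counterexample
(5, 5): LHS = cos(10) ≈ -0.8391, RHS = 2·cos(5) ≈ 0.5673 → counterexample
(7, 5): LHS = cos(12) ≈ 0.8439, RHS = cos(5) + cos(7) ≈ 1.038 → counterexample

That makes 4 counterexamples.

Answer: 4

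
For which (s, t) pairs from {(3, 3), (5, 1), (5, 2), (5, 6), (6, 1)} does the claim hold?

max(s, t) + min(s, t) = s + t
All pairs

Testing each pair:
(3, 3): LHS = 6, RHS = 6 → holds
(5, 1): LHS = 6, RHS = 6 → holds
(5, 2): LHS = 7, RHS = 7 → holds
(5, 6): LHS = 11, RHS = 11 → holds
(6, 1): LHS = 7, RHS = 7 → holds

Every pair satisfies the claim.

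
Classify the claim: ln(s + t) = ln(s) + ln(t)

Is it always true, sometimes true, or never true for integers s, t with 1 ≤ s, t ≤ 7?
It holds at (s, t) = (2, 2) (both sides equal ln(4) ≈ 1.386), but fails at (s, t) = (1, 6) (LHS = ln(7) ≈ 1.946, RHS = ln(6) ≈ 1.792).

Answer: Sometimes true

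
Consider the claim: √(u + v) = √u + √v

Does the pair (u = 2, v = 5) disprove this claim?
Substituting u = 2, v = 5:
LHS = √(2 + 5) = √(7) ≈ 2.646
RHS = √2 + √5 = √(2) + √(5) ≈ 3.65

Since LHS ≠ RHS, this pair disproves the claim.

Answer: Yes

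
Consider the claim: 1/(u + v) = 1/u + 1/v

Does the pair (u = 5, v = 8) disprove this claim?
Substituting u = 5, v = 8:
LHS = 1/(5 + 8) = 1/13
RHS = 1/5 + 1/8 = 13/40

Since LHS ≠ RHS, this pair disproves the claim.

Answer: Yes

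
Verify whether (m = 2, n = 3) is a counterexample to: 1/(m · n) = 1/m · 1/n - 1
Substituting m = 2, n = 3:
LHS = 1/(2 · 3) = 1/6
RHS = 1/2 · 1/3 - 1 = -5/6

Since LHS ≠ RHS, this pair disproves the claim.

Answer: Yes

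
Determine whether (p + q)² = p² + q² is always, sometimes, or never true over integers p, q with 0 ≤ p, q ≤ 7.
Sometimes true

It holds at (p, q) = (0, 3) (both sides equal 9), but fails at (p, q) = (5, 4) (LHS = 81, RHS = 41).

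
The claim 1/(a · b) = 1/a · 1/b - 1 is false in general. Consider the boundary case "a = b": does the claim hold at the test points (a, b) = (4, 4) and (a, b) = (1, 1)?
At (4, 4): LHS = 1/16 ≠ RHS = -15/16
At (1, 1): LHS = 1 ≠ RHS = 0

Answer: No, fails at both test points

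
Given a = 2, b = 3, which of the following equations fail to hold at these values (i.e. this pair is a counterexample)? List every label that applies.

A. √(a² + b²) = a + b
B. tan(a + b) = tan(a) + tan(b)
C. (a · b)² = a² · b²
Evaluating each claim at the given values:
A. LHS = √(13) ≈ 3.606, RHS = 5 → fails here (LHS ≠ RHS)
B. LHS = tan(5) ≈ -3.381, RHS = tan(2) + tan(3) ≈ -2.328 → fails here (LHS ≠ RHS)
C. LHS = 36, RHS = 36 → holds here (LHS = RHS)

Answer: A, B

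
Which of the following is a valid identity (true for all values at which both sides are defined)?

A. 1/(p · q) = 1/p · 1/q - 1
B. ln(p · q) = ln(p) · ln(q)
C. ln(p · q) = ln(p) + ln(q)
C

A: fails at (3, 5) — LHS = 1/15, RHS = -14/15.
B: fails at (5, 8) — LHS = ln(40) ≈ 3.689, RHS = ln(5)·ln(8) ≈ 3.347.
C: holds — e.g. at (3, 4), both sides equal ln(12) ≈ 2.485.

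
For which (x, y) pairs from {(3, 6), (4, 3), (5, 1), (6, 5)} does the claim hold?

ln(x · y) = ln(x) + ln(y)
All pairs

Testing each pair:
(3, 6): LHS = ln(18) ≈ 2.89, RHS = ln(3) + ln(6) ≈ 2.89 → holds
(4, 3): LHS = ln(12) ≈ 2.485, RHS = ln(3) + ln(4) ≈ 2.485 → holds
(5, 1): LHS = ln(5) ≈ 1.609, RHS = ln(5) ≈ 1.609 → holds
(6, 5): LHS = ln(30) ≈ 3.401, RHS = ln(5) + ln(6) ≈ 3.401 → holds

Every pair satisfies the claim.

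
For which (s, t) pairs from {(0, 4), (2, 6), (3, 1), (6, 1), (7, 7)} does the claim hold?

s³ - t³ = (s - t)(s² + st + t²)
All pairs

Testing each pair:
(0, 4): LHS = -64, RHS = -64 → holds
(2, 6): LHS = -208, RHS = -208 → holds
(3, 1): LHS = 26, RHS = 26 → holds
(6, 1): LHS = 215, RHS = 215 → holds
(7, 7): LHS = 0, RHS = 0 → holds

Every pair satisfies the claim.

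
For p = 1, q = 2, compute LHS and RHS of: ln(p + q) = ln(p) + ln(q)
LHS = ln(1 + 2) = ln(3) ≈ 1.099
RHS = ln(1) + ln(2) = ln(2) ≈ 0.6931

LHS ≠ RHS (they differ by about 0.4055), so the equation does not hold here.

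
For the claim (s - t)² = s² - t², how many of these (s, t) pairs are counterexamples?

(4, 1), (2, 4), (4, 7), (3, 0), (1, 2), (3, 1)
Testing each pair:
(4, 1): LHS = 9, RHS = 15 → counterexample
(2, 4): LHS = 4, RHS = -12 → counterexample
(4, 7): LHS = 9, RHS = -33 → counterexample
(3, 0): LHS = 9, RHS = 9 → satisfies claim
(1, 2): LHS = 1, RHS = -3 → counterexample
(3, 1): LHS = 4, RHS = 8 → counterexample

That makes 5 counterexamples.

Answer: 5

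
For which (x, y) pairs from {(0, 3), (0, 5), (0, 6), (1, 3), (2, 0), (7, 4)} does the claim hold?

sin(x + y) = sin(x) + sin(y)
(0, 3), (0, 5), (0, 6), (2, 0)

Testing each pair:
(0, 3): LHS = sin(3) ≈ 0.1411, RHS = sin(3) ≈ 0.1411 → holds
(0, 5): LHS = sin(5) ≈ -0.9589, RHS = sin(5) ≈ -0.9589 → holds
(0, 6): LHS = sin(6) ≈ -0.2794, RHS = sin(6) ≈ -0.2794 → holds
(1, 3): LHS = sin(4) ≈ -0.7568, RHS = sin(3) + sin(1) ≈ 0.9826 → fails
(2, 0): LHS = sin(2) ≈ 0.9093, RHS = sin(2) ≈ 0.9093 → holds
(7, 4): LHS = sin(11) ≈ -1, RHS = sin(4) + sin(7) ≈ -0.09982 → fails

4 of 6 pairs satisfy the claim.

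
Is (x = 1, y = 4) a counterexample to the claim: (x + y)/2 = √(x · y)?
Substituting x = 1, y = 4:
LHS = (1 + 4)/2 = 5/2
RHS = √(1 · 4) = 2

Since LHS ≠ RHS, this pair disproves the claim.

Answer: Yes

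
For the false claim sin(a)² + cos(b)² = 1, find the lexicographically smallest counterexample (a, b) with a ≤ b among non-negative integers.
(a, b) = (0, 1)

Substituting (0, 1) into the claim:
LHS = sin(0)² + cos(1)² = cos(1)² ≈ 0.2919
RHS = 1

Since LHS ≠ RHS, this pair disproves the claim, and no lexicographically smaller pair (a ≤ b, non-negative integers) does.

For instance (0, 2) is also a counterexample (LHS = cos(2)² ≈ 0.1732, RHS = 1), but it's lexicographically larger.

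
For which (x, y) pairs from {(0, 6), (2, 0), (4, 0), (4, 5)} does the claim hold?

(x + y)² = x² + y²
Testing each pair:
(0, 6): LHS = 36, RHS = 36 → holds
(2, 0): LHS = 4, RHS = 4 → holds
(4, 0): LHS = 16, RHS = 16 → holds
(4, 5): LHS = 81, RHS = 41 → fails

3 of 4 pairs satisfy the claim.

Answer: (0, 6), (2, 0), (4, 0)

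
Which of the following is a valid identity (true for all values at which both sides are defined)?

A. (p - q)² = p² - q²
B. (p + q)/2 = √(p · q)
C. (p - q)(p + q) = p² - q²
A: fails at (3, 4) — LHS = 1, RHS = -7.
B: fails at (5, 8) — LHS = 13/2, RHS = 2·√(10) ≈ 6.325.
C: holds — e.g. at (1, 5), both sides equal -24.

Answer: C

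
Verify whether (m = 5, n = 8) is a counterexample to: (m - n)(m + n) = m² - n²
No

Substituting m = 5, n = 8:
LHS = (5 - 8)(5 + 8) = -39
RHS = 5² - 8² = -39

The sides agree, so this pair does not disprove the claim.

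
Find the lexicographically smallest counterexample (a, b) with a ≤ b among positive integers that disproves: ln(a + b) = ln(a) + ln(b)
Substituting (1, 1) into the claim:
LHS = ln(1 + 1) = ln(2) ≈ 0.6931
RHS = ln(1) + ln(1) = 0

Since LHS ≠ RHS, this pair disproves the claim, and no lexicographically smaller pair (a ≤ b, positive integers) does.

For instance (2, 6) is also a counterexample (LHS = ln(8) ≈ 2.079, RHS = ln(2) + ln(6) ≈ 2.485), but it's lexicographically larger.

Answer: (a, b) = (1, 1)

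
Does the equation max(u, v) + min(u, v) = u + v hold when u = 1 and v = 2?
Holds

Substituting u = 1, v = 2:

LHS = max(1, 2) + min(1, 2) = 3
RHS = 1 + 2 = 3

LHS = RHS, so the equation holds at this point.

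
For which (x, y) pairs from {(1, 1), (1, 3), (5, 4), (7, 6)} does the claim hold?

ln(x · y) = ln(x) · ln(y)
Testing each pair:
(1, 1): LHS = 0, RHS = 0 → holds
(1, 3): LHS = ln(3) ≈ 1.099, RHS = 0 → fails
(5, 4): LHS = ln(20) ≈ 2.996, RHS = ln(4)·ln(5) ≈ 2.231 → fails
(7, 6): LHS = ln(42) ≈ 3.738, RHS = ln(6)·ln(7) ≈ 3.487 → fails

1 of 4 pairs satisfies the claim.

Answer: (1, 1)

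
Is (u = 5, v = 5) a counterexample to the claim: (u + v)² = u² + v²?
Substituting u = 5, v = 5:
LHS = (5 + 5)² = 100
RHS = 5² + 5² = 50

Since LHS ≠ RHS, this pair disproves the claim.

Answer: Yes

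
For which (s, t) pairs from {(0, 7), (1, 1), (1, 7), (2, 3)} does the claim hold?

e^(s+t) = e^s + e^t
None

Testing each pair:
(0, 7): LHS = e^7 ≈ 1097, RHS = 1 + e^7 ≈ 1098 → fails
(1, 1): LHS = e^2 ≈ 7.389, RHS = 2·e ≈ 5.437 → fails
(1, 7): LHS = e^8 ≈ 2981, RHS = e + e^7 ≈ 1099 → fails
(2, 3): LHS = e^5 ≈ 148.4, RHS = e^2 + e^3 ≈ 27.47 → fails

No pair satisfies the claim.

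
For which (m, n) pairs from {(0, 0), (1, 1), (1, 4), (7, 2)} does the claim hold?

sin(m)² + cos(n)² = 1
(0, 0), (1, 1)

Testing each pair:
(0, 0): LHS = 1, RHS = 1 → holds
(1, 1): LHS = cos(1)² + sin(1)² = 1, RHS = 1 → holds
(1, 4): LHS = cos(4)² + sin(1)² ≈ 1.135, RHS = 1 → fails
(7, 2): LHS = cos(2)² + sin(7)² ≈ 0.6048, RHS = 1 → fails

2 of 4 pairs satisfy the claim.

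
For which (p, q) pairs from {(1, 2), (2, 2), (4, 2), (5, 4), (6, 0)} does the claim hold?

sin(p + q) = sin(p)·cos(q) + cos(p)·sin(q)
All pairs

Testing each pair:
(1, 2): LHS = sin(3) ≈ 0.1411, RHS = sin(1)·cos(2) + sin(2)·cos(1) ≈ 0.1411 → holds
(2, 2): LHS = sin(4) ≈ -0.7568, RHS = 2·sin(2)·cos(2) ≈ -0.7568 → holds
(4, 2): LHS = sin(6) ≈ -0.2794, RHS = sin(2)·cos(4) + sin(4)·cos(2) ≈ -0.2794 → holds
(5, 4): LHS = sin(9) ≈ 0.4121, RHS = sin(4)·cos(5) + sin(5)·cos(4) ≈ 0.4121 → holds
(6, 0): LHS = sin(6) ≈ -0.2794, RHS = sin(6) ≈ -0.2794 → holds

Every pair satisfies the claim.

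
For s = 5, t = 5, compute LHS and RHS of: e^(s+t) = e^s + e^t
LHS = e^(5+5) = e^10 ≈ 22026.5
RHS = e^5 + e^5 = 2·e^5 ≈ 296.8

LHS ≠ RHS (they differ by about 21729.6), so the equation does not hold here.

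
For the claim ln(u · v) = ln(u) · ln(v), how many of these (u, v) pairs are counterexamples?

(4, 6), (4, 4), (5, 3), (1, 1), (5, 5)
4

Testing each pair:
(4, 6): LHS = ln(24) ≈ 3.178, RHS = ln(4)·ln(6) ≈ 2.484 → counterexample
(4, 4): LHS = ln(16) ≈ 2.773, RHS = ln(4)² ≈ 1.922 → counterexample
(5, 3): LHS = ln(15) ≈ 2.708, RHS = ln(3)·ln(5) ≈ 1.768 → counterexample
(1, 1): LHS = 0, RHS = 0 → satisfies claim
(5, 5): LHS = ln(25) ≈ 3.219, RHS = ln(5)² ≈ 2.59 → counterexample

That makes 4 counterexamples.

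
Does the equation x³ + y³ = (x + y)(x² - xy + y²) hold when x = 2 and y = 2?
Holds

Substituting x = 2, y = 2:

LHS = 2³ + 2³ = 16
RHS = (2 + 2)(2² - 2·2 + 2²) = 16

LHS = RHS, so the equation holds at this point.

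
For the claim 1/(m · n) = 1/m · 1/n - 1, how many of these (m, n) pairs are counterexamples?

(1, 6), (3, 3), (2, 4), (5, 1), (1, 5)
Testing each pair:
(1, 6): LHS = 1/6, RHS = -5/6 → counterexample
(3, 3): LHS = 1/9, RHS = -8/9 → counterexample
(2, 4): LHS = 1/8, RHS = -7/8 → counterexample
(5, 1): LHS = 1/5, RHS = -4/5 → counterexample
(1, 5): LHS = 1/5, RHS = -4/5 → counterexample

That makes 5 counterexamples.

Answer: 5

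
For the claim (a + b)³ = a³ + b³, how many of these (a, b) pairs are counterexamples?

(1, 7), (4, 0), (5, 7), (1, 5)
3

Testing each pair:
(1, 7): LHS = 512, RHS = 344 → counterexample
(4, 0): LHS = 64, RHS = 64 → satisfies claim
(5, 7): LHS = 1728, RHS = 468 → counterexample
(1, 5): LHS = 216, RHS = 126 → counterexample

That makes 3 counterexamples.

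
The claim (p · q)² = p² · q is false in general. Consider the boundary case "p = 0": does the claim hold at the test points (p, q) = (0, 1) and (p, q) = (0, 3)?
At (0, 1): LHS = 0, RHS = 0 → equal
At (0, 3): LHS = 0, RHS = 0 → equal

So the claim does hold at both of these boundary points, even though it is not an identity.

Answer: Yes, holds at both test points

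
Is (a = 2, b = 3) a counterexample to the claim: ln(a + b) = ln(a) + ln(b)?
Substituting a = 2, b = 3:
LHS = ln(2 + 3) = ln(5) ≈ 1.609
RHS = ln(2) + ln(3) ≈ 1.792

Since LHS ≠ RHS, this pair disproves the claim.

Answer: Yes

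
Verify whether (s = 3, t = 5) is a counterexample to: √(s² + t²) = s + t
Substituting s = 3, t = 5:
LHS = √(3² + 5²) = √(34) ≈ 5.831
RHS = 3 + 5 = 8

Since LHS ≠ RHS, this pair disproves the claim.

Answer: Yes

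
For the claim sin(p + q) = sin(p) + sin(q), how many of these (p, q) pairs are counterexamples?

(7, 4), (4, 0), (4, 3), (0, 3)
Testing each pair:
(7, 4): LHS = sin(11) ≈ -1, RHS = sin(4) + sin(7) ≈ -0.09982 → counterexample
(4, 0): LHS = sin(4) ≈ -0.7568, RHS = sin(4) ≈ -0.7568 → satisfies claim
(4, 3): LHS = sin(7) ≈ 0.657, RHS = sin(4) + sin(3) ≈ -0.6157 → counterexample
(0, 3): LHS = sin(3) ≈ 0.1411, RHS = sin(3) ≈ 0.1411 → satisfies claim

That makes 2 counterexamples.

Answer: 2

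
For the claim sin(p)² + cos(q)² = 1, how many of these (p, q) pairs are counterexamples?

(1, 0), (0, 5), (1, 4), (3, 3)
Testing each pair:
(1, 0): LHS = sin(1)² + 1 ≈ 1.708, RHS = 1 → counterexample
(0, 5): LHS = cos(5)² ≈ 0.08046, RHS = 1 → counterexample
(1, 4): LHS = cos(4)² + sin(1)² ≈ 1.135, RHS = 1 → counterexample
(3, 3): LHS = sin(3)² + cos(3)² = 1, RHS = 1 → satisfies claim

That makes 3 counterexamples.

Answer: 3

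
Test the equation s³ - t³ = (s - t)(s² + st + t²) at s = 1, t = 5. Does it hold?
Substituting s = 1, t = 5:

LHS = 1³ - 5³ = -124
RHS = (1 - 5)(1² + 1·5 + 5²) = -124

LHS = RHS, so the equation holds at this point.

Answer: Holds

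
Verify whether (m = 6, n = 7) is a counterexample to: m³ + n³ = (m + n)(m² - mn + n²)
Substituting m = 6, n = 7:
LHS = 6³ + 7³ = 559
RHS = (6 + 7)(6² - 6·7 + 7²) = 559

The sides agree, so this pair does not disprove the claim.

Answer: No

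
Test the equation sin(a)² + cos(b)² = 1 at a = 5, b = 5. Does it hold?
Substituting a = 5, b = 5:

LHS = sin(5)² + cos(5)² = 1
RHS = 1

LHS = RHS, so the equation holds at this point.

Answer: Holds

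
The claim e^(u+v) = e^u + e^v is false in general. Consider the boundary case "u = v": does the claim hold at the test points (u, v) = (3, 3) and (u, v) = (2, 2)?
At (3, 3): LHS = e^6 ≈ 403.4 ≠ RHS = 2·e^3 ≈ 40.17
At (2, 2): LHS = e^4 ≈ 54.6 ≠ RHS = 2·e^2 ≈ 14.78

Answer: No, fails at both test points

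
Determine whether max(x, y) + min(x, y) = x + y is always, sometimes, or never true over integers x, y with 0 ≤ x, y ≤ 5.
Always true

The identity holds for every pair in the range. For instance at (x, y) = (3, 2): both sides equal 5.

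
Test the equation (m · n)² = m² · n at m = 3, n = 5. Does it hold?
Substituting m = 3, n = 5:

LHS = (3 · 5)² = 225
RHS = 3² · 5 = 45

LHS ≠ RHS, so the equation does not hold at this point.

Answer: Fails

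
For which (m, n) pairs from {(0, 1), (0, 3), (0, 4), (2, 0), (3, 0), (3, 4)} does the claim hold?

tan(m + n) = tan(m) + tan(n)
Testing each pair:
(0, 1): LHS = tan(1) ≈ 1.557, RHS = tan(1) ≈ 1.557 → holds
(0, 3): LHS = tan(3) ≈ -0.1425, RHS = tan(3) ≈ -0.1425 → holds
(0, 4): LHS = tan(4) ≈ 1.158, RHS = tan(4) ≈ 1.158 → holds
(2, 0): LHS = tan(2) ≈ -2.185, RHS = tan(2) ≈ -2.185 → holds
(3, 0): LHS = tan(3) ≈ -0.1425, RHS = tan(3) ≈ -0.1425 → holds
(3, 4): LHS = tan(7) ≈ 0.8714, RHS = tan(3) + tan(4) ≈ 1.015 → fails

5 of 6 pairs satisfy the claim.

Answer: (0, 1), (0, 3), (0, 4), (2, 0), (3, 0)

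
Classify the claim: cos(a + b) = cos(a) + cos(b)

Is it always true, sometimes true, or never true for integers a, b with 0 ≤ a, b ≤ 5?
The claim fails for every pair in the range. For instance at (a, b) = (1, 2): LHS = cos(3) ≈ -0.99, RHS = cos(2) + cos(1) ≈ 0.1242.

Answer: Never true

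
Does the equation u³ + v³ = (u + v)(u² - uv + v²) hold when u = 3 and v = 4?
Substituting u = 3, v = 4:

LHS = 3³ + 4³ = 91
RHS = (3 + 4)(3² - 3·4 + 4²) = 91

LHS = RHS, so the equation holds at this point.

Answer: Holds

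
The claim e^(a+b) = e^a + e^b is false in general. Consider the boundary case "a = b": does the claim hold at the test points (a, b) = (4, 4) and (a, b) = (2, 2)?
At (4, 4): LHS = e^8 ≈ 2981 ≠ RHS = 2·e^4 ≈ 109.2
At (2, 2): LHS = e^4 ≈ 54.6 ≠ RHS = 2·e^2 ≈ 14.78

Answer: No, fails at both test points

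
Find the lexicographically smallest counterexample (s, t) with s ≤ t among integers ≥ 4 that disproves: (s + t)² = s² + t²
Substituting (4, 4) into the claim:
LHS = (4 + 4)² = 64
RHS = 4² + 4² = 32

Since LHS ≠ RHS, this pair disproves the claim, and no lexicographically smaller pair (s ≤ t, integers ≥ 4) does.

For instance (8, 8) is also a counterexample (LHS = 256, RHS = 128), but it's lexicographically larger.

Answer: (s, t) = (4, 4)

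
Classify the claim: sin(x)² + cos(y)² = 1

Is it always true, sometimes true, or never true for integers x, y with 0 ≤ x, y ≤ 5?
It holds at (x, y) = (2, 2) (both sides equal 1), but fails at (x, y) = (4, 1) (LHS = cos(1)² + sin(4)² ≈ 0.8647, RHS = 1).

Answer: Sometimes true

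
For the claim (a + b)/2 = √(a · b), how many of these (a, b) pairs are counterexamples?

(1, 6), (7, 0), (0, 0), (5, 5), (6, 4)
3

Testing each pair:
(1, 6): LHS = 7/2, RHS = √(6) ≈ 2.449 → counterexample
(7, 0): LHS = 7/2, RHS = 0 → counterexample
(0, 0): LHS = 0, RHS = 0 → satisfies claim
(5, 5): LHS = 5, RHS = 5 → satisfies claim
(6, 4): LHS = 5, RHS = 2·√(6) ≈ 4.899 → counterexample

That makes 3 counterexamples.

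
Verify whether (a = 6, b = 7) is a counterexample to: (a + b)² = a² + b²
Substituting a = 6, b = 7:
LHS = (6 + 7)² = 169
RHS = 6² + 7² = 85

Since LHS ≠ RHS, this pair disproves the claim.

Answer: Yes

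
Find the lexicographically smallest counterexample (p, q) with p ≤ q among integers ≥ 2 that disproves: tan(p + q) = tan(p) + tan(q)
(p, q) = (2, 2)

Substituting (2, 2) into the claim:
LHS = tan(2 + 2) = tan(4) ≈ 1.158
RHS = tan(2) + tan(2) = 2·tan(2) ≈ -4.37

Since LHS ≠ RHS, this pair disproves the claim, and no lexicographically smaller pair (p ≤ q, integers ≥ 2) does.

For instance (2, 6) is also a counterexample (LHS = tan(8) ≈ -6.8, RHS = tan(2) + tan(6) ≈ -2.476), but it's lexicographically larger.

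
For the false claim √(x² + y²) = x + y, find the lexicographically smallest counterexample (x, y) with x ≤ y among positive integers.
(x, y) = (1, 1)

Substituting (1, 1) into the claim:
LHS = √(1² + 1²) = √(2) ≈ 1.414
RHS = 1 + 1 = 2

Since LHS ≠ RHS, this pair disproves the claim, and no lexicographically smaller pair (x ≤ y, positive integers) does.

For instance (2, 8) is also a counterexample (LHS = 2·√(17) ≈ 8.246, RHS = 10), but it's lexicographically larger.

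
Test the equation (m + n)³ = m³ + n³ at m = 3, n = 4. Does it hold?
Fails

Substituting m = 3, n = 4:

LHS = (3 + 4)³ = 343
RHS = 3³ + 4³ = 91

LHS ≠ RHS, so the equation does not hold at this point.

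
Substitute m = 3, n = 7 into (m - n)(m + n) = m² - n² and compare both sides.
LHS = (3 - 7)(3 + 7) = -40
RHS = 3² - 7² = -40

LHS = RHS: the two sides agree.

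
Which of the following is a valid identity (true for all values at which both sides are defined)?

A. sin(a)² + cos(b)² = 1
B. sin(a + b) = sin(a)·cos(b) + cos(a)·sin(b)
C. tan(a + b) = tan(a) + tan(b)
B

A: fails at (2, 3) — LHS = sin(2)² + cos(3)² ≈ 1.807, RHS = 1.
B: holds — e.g. at (5, 5), both sides equal sin(10) ≈ -0.544.
C: fails at (3, 5) — LHS = tan(8) ≈ -6.8, RHS = tan(5) + tan(3) ≈ -3.523.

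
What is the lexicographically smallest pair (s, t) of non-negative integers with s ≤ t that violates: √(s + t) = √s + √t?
(s, t) = (1, 1)

Substituting (1, 1) into the claim:
LHS = √(1 + 1) = √(2) ≈ 1.414
RHS = √1 + √1 = 2

Since LHS ≠ RHS, this pair disproves the claim, and no lexicographically smaller pair (s ≤ t, non-negative integers) does.

For instance (6, 7) is also a counterexample (LHS = √(13) ≈ 3.606, RHS = √(6) + √(7) ≈ 5.095), but it's lexicographically larger.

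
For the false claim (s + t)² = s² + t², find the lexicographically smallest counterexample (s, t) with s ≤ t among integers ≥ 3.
(s, t) = (3, 3)

Substituting (3, 3) into the claim:
LHS = (3 + 3)² = 36
RHS = 3² + 3² = 18

Since LHS ≠ RHS, this pair disproves the claim, and no lexicographically smaller pair (s ≤ t, integers ≥ 3) does.

For instance (4, 5) is also a counterexample (LHS = 81, RHS = 41), but it's lexicographically larger.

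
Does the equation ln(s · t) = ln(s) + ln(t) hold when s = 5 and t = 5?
Substituting s = 5, t = 5:

LHS = ln(5 · 5) = ln(25) ≈ 3.219
RHS = ln(5) + ln(5) = 2·ln(5) ≈ 3.219

LHS = RHS, so the equation holds at this point.

Answer: Holds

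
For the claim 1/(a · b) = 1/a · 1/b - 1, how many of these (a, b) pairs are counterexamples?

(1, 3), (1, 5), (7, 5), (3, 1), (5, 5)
5

Testing each pair:
(1, 3): LHS = 1/3, RHS = -2/3 → counterexample
(1, 5): LHS = 1/5, RHS = -4/5 → counterexample
(7, 5): LHS = 1/35, RHS = -34/35 → counterexample
(3, 1): LHS = 1/3, RHS = -2/3 → counterexample
(5, 5): LHS = 1/25, RHS = -24/25 → counterexample

That makes 5 counterexamples.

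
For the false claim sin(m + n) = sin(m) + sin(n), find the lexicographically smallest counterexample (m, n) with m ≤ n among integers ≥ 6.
Substituting (6, 6) into the claim:
LHS = sin(6 + 6) = sin(12) ≈ -0.5366
RHS = sin(6) + sin(6) = 2·sin(6) ≈ -0.5588

Since LHS ≠ RHS, this pair disproves the claim, and no lexicographically smaller pair (m ≤ n, integers ≥ 6) does.

For instance (10, 11) is also a counterexample (LHS = sin(21) ≈ 0.8367, RHS = sin(11) + sin(10) ≈ -1.544), but it's lexicographically larger.

Answer: (m, n) = (6, 6)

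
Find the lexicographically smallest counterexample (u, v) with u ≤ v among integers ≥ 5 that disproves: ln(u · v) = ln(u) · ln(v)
Substituting (5, 5) into the claim:
LHS = ln(5 · 5) = ln(25) ≈ 3.219
RHS = ln(5) · ln(5) = ln(5)² ≈ 2.59

Since LHS ≠ RHS, this pair disproves the claim, and no lexicographically smaller pair (u ≤ v, integers ≥ 5) does.

For instance (10, 12) is also a counterexample (LHS = ln(120) ≈ 4.787, RHS = ln(10)·ln(12) ≈ 5.722), but it's lexicographically larger.

Answer: (u, v) = (5, 5)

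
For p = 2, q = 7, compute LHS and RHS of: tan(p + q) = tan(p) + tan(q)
LHS = tan(2 + 7) = tan(9) ≈ -0.4523
RHS = tan(2) + tan(7) ≈ -1.314

LHS ≠ RHS (they differ by about 0.8613), so the equation does not hold here.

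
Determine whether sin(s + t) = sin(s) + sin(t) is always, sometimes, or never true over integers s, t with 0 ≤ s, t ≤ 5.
It holds at (s, t) = (0, 4) (both sides equal sin(4) ≈ -0.7568), but fails at (s, t) = (5, 3) (LHS = sin(8) ≈ 0.9894, RHS = sin(5) + sin(3) ≈ -0.8178).

Answer: Sometimes true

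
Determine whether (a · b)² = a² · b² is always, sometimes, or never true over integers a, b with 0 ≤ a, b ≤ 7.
Always true

The identity holds for every pair in the range. For instance at (a, b) = (3, 3): both sides equal 81.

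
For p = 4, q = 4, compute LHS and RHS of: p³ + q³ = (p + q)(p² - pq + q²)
LHS = 4³ + 4³ = 128
RHS = (4 + 4)(4² - 4·4 + 4²) = 128

LHS = RHS: the two sides agree.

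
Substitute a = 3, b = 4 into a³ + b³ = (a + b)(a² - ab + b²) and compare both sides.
LHS = 3³ + 4³ = 91
RHS = (3 + 4)(3² - 3·4 + 4²) = 91

LHS = RHS: the two sides agree.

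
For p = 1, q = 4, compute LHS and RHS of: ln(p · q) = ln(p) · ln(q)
LHS = ln(1 · 4) = ln(4) ≈ 1.386
RHS = ln(1) · ln(4) = 0

LHS ≠ RHS (they differ by about 1.386), so the equation does not hold here.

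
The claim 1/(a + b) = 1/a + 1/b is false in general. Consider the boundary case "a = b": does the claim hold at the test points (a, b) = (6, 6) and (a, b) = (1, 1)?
No, fails at both test points

At (6, 6): LHS = 1/12 ≠ RHS = 1/3
At (1, 1): LHS = 1/2 ≠ RHS = 2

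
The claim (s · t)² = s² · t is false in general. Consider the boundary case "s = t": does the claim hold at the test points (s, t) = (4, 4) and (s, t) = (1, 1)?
Only at (1, 1)

At (4, 4): LHS = 256 ≠ RHS = 64
At (1, 1): LHS = 1, RHS = 1 → equal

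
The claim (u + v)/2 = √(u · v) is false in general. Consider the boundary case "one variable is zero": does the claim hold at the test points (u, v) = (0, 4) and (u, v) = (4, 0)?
At (0, 4): LHS = 2 ≠ RHS = 0
At (4, 0): LHS = 2 ≠ RHS = 0

Answer: No, fails at both test points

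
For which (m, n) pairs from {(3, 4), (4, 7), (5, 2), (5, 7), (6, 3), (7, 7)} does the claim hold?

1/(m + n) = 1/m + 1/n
Testing each pair:
(3, 4): LHS = 1/7, RHS = 7/12 → fails
(4, 7): LHS = 1/11, RHS = 11/28 → fails
(5, 2): LHS = 1/7, RHS = 7/10 → fails
(5, 7): LHS = 1/12, RHS = 12/35 → fails
(6, 3): LHS = 1/9, RHS = 1/2 → fails
(7, 7): LHS = 1/14, RHS = 2/7 → fails

No pair satisfies the claim.

Answer: None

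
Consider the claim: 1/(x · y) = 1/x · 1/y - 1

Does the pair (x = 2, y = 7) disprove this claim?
Substituting x = 2, y = 7:
LHS = 1/(2 · 7) = 1/14
RHS = 1/2 · 1/7 - 1 = -13/14

Since LHS ≠ RHS, this pair disproves the claim.

Answer: Yes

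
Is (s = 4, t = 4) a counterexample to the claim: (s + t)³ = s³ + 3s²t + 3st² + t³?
Substituting s = 4, t = 4:
LHS = (4 + 4)³ = 512
RHS = 4³ + 3·4²·4 + 3·4·4² + 4³ = 512

The sides agree, so this pair does not disprove the claim.

Answer: No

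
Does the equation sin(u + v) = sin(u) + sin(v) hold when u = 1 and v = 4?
Substituting u = 1, v = 4:

LHS = sin(1 + 4) = sin(5) ≈ -0.9589
RHS = sin(1) + sin(4) ≈ 0.08467

LHS ≠ RHS, so the equation does not hold at this point.

Answer: Fails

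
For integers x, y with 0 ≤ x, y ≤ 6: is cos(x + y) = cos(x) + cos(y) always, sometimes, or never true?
Never true

The claim fails for every pair in the range. For instance at (x, y) = (6, 6): LHS = cos(12) ≈ 0.8439, RHS = 2·cos(6) ≈ 1.92.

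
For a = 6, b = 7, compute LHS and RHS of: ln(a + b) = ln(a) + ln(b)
LHS = ln(6 + 7) = ln(13) ≈ 2.565
RHS = ln(6) + ln(7) ≈ 3.738

LHS ≠ RHS (they differ by about 1.173), so the equation does not hold here.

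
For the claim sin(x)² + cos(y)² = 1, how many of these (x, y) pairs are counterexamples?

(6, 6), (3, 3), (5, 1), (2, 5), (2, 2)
Testing each pair:
(6, 6): LHS = sin(6)² + cos(6)² = 1, RHS = 1 → satisfies claim
(3, 3): LHS = sin(3)² + cos(3)² = 1, RHS = 1 → satisfies claim
(5, 1): LHS = cos(1)² + sin(5)² ≈ 1.211, RHS = 1 → counterexample
(2, 5): LHS = cos(5)² + sin(2)² ≈ 0.9073, RHS = 1 → counterexample
(2, 2): LHS = cos(2)² + sin(2)² = 1, RHS = 1 → satisfies claim

That makes 2 counterexamples.

Answer: 2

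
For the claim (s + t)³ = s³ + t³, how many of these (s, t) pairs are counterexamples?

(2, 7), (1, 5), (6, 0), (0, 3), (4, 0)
Testing each pair:
(2, 7): LHS = 729, RHS = 351 → counterexample
(1, 5): LHS = 216, RHS = 126 → counterexample
(6, 0): LHS = 216, RHS = 216 → satisfies claim
(0, 3): LHS = 27, RHS = 27 → satisfies claim
(4, 0): LHS = 64, RHS = 64 → satisfies claim

That makes 2 counterexamples.

Answer: 2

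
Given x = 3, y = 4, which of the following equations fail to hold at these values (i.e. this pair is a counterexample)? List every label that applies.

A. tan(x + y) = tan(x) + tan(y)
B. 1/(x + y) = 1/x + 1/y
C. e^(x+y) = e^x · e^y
A, B

Evaluating each claim at the given values:
A. LHS = tan(7) ≈ 0.8714, RHS = tan(3) + tan(4) ≈ 1.015 → fails here (LHS ≠ RHS)
B. LHS = 1/7, RHS = 7/12 → fails here (LHS ≠ RHS)
C. LHS = e^7 ≈ 1097, RHS = e^7 ≈ 1097 → holds here (LHS = RHS)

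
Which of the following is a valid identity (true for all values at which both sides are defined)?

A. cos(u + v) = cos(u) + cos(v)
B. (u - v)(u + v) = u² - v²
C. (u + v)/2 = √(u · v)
B

A: fails at (1, 3) — LHS = cos(4) ≈ -0.6536, RHS = cos(3) + cos(1) ≈ -0.4497.
B: holds — e.g. at (5, 8), both sides equal -39.
C: fails at (3, 7) — LHS = 5, RHS = √(21) ≈ 4.583.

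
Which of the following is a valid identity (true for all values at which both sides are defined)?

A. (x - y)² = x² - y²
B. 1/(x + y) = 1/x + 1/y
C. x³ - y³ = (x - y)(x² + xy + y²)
A: fails at (1, 2) — LHS = 1, RHS = -3.
B: fails at (2, 7) — LHS = 1/9, RHS = 9/14.
C: holds — e.g. at (4, 4), both sides equal 0.

Answer: C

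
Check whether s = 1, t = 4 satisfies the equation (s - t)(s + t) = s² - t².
Substituting s = 1, t = 4:

LHS = (1 - 4)(1 + 4) = -15
RHS = 1² - 4² = -15

LHS = RHS, so the equation holds at this point.

Answer: Holds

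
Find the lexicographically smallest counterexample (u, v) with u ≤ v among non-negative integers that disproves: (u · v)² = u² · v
At (0, 4): both sides equal 0, so it holds there.
At (0, 6): both sides equal 0, so it holds there.

Substituting (1, 2) into the claim:
LHS = (1 · 2)² = 4
RHS = 1² · 2 = 2

Since LHS ≠ RHS, this pair disproves the claim, and no lexicographically smaller pair (u ≤ v, non-negative integers) does.

For instance (3, 5) is also a counterexample (LHS = 225, RHS = 45), but it's lexicographically larger.

Answer: (u, v) = (1, 2)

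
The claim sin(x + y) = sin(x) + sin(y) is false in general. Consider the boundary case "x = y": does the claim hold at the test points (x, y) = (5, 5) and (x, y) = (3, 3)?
At (5, 5): LHS = sin(10) ≈ -0.544 ≠ RHS = 2·sin(5) ≈ -1.918
At (3, 3): LHS = sin(6) ≈ -0.2794 ≠ RHS = 2·sin(3) ≈ 0.2822

Answer: No, fails at both test points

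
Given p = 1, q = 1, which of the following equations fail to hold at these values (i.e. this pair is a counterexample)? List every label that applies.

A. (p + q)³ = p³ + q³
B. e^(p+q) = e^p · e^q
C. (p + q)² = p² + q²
A, C

Evaluating each claim at the given values:
A. LHS = 8, RHS = 2 → fails here (LHS ≠ RHS)
B. LHS = e^2 ≈ 7.389, RHS = e^2 ≈ 7.389 → holds here (LHS = RHS)
C. LHS = 4, RHS = 2 → fails here (LHS ≠ RHS)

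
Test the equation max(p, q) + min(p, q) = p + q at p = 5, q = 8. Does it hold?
Substituting p = 5, q = 8:

LHS = max(5, 8) + min(5, 8) = 13
RHS = 5 + 8 = 13

LHS = RHS, so the equation holds at this point.

Answer: Holds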